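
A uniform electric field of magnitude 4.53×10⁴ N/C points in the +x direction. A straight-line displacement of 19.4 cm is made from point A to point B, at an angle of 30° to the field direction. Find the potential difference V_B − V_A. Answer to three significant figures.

Only the component of displacement along E changes the potential: ΔV = −E·d·cosθ.
ΔV = −(4.53×10⁴ V/m)(0.194 m)cos30° = -7610 V.

-7610 V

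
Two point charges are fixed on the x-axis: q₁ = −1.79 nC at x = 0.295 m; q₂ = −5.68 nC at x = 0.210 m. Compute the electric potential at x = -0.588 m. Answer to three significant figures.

The total potential is the scalar sum of each charge's contribution, V = Σ kqᵢ/rᵢ.
Distances from the field point to each charge: r₁ = 0.883 m, r₂ = 0.798 m.
V = k[(-1.79×10⁻⁹)/(0.883) + (-5.68×10⁻⁹)/(0.798)] = -82.2 V.

-82.2 V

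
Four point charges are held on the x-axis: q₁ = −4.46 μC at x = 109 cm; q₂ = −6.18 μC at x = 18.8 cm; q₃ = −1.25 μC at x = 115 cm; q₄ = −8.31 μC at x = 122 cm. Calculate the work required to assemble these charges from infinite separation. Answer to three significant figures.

The assembly work is the sum of pairwise potential energies, U = Σ_{i<j} kqᵢqⱼ/rᵢⱼ.
Pair separations: r₁₂ = 0.902 m, r₁₃ = 0.0600 m, r₁₄ = 0.130 m, r₂₃ = 0.962 m, r₂₄ = 1.03 m, r₃₄ = 0.0700 m.
Summing all 6 pair terms gives U = 5.53 J.

5.53 J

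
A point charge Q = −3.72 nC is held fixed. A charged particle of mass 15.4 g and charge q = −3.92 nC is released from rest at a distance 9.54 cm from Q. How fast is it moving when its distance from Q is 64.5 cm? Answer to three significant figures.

0.0123 m/s

Only the electrostatic force acts, so mechanical energy is conserved: ½mv² = U₁ − U₂ = kQq(1/r₁ − 1/r₂).
U₁ − U₂ = (8.99×10⁹ N·m²/C²)(-3.72×10⁻⁹ C)(-3.92×10⁻⁹ C)(1/0.0954 − 1/0.645) = 1.17×10⁻⁶ J.
v = √(2·1.17×10⁻⁶/0.0154) = 0.0123 m/s.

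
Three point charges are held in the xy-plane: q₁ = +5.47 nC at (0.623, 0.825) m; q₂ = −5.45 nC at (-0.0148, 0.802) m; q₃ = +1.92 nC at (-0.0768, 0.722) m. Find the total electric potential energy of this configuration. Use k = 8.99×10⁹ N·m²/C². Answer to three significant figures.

-1.22×10⁻⁶ J

The assembly work is the sum of pairwise potential energies, U = Σ_{i<j} kqᵢqⱼ/rᵢⱼ.
Pair separations: r₁₂ = 0.638 m, r₁₃ = 0.707 m, r₂₃ = 0.101 m.
U = (-4.20×10⁻⁷) + (1.33×10⁻⁷) + (-9.29×10⁻⁷) = -1.22×10⁻⁶ J.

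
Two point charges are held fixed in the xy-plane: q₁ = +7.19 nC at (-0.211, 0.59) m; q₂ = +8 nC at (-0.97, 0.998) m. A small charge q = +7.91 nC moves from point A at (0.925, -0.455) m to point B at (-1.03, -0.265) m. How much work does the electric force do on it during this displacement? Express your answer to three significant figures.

-3.12×10⁻⁷ J

The work done by the electric force is W_field = −ΔU = −q(V_B − V_A) = q(V_A − V_B).
At A: distances to the source charges are 1.54 m, 2.39 m; V_A = Σ kqᵢ/rᵢ = 72.0 V.
At B: distances to the source charges are 1.18 m, 1.26 m; V_B = Σ kqᵢ/rᵢ = 111 V.
ΔV = V_B − V_A = 39.5 V.
W_field = −qΔV = −(7.91×10⁻⁹ C)(39.5 V) = -3.12×10⁻⁷ J.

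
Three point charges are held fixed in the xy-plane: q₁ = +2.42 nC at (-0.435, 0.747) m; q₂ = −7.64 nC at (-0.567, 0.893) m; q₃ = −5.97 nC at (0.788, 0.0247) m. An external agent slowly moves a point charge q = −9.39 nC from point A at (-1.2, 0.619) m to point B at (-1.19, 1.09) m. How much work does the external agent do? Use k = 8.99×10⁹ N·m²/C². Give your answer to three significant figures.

5.05×10⁻⁸ J

For quasistatic motion the external work equals the change in potential energy: W_ext = qΔV = q(V_B − V_A).
At A: distances to the source charges are 0.776 m, 0.690 m, 2.07 m; V_A = Σ kqᵢ/rᵢ = -97.4 V.
At B: distances to the source charges are 0.829 m, 0.653 m, 2.25 m; V_B = Σ kqᵢ/rᵢ = -103 V.
ΔV = V_B − V_A = -5.38 V.
W_ext = qΔV = (-9.39×10⁻⁹ C)(-5.38 V) = 5.05×10⁻⁸ J.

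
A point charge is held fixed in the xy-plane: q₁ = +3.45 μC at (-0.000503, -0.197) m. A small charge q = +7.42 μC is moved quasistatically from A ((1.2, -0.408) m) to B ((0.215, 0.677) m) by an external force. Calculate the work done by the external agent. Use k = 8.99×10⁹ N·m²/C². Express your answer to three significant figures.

For quasistatic motion the external work equals the change in potential energy: W_ext = qΔV = q(V_B − V_A).
At A: distance to the source charge is 1.22 m; V_A = kq₁/r = 2.54×10⁴ V.
At B: distance to the source charge is 0.900 m; V_B = kq₁/r = 3.45×10⁴ V.
ΔV = V_B − V_A = 9010 V.
W_ext = qΔV = (7.42×10⁻⁶ C)(9010 V) = 0.0669 J.

0.0669 J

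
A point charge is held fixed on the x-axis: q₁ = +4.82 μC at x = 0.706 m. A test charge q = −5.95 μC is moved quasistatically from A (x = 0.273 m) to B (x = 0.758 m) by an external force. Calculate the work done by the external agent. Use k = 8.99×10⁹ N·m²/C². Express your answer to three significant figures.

-4.36 J

For quasistatic motion the external work equals the change in potential energy: W_ext = qΔV = q(V_B − V_A).
At A: distance to the source charge is 0.433 m; V_A = kq₁/r = 1.00×10⁵ V.
At B: distance to the source charge is 0.0520 m; V_B = kq₁/r = 8.33×10⁵ V.
ΔV = V_B − V_A = 7.33×10⁵ V.
W_ext = qΔV = (-5.95×10⁻⁶ C)(7.33×10⁵ V) = -4.36 J.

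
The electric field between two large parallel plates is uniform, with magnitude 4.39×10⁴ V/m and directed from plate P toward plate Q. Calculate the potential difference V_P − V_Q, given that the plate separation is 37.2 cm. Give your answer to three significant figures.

In a uniform field, potential decreases in the direction of E: ΔV = −E·d for a displacement d parallel to E.
Going from Q to P is a displacement of 37.2 cm opposite to the field, so V_P − V_Q = +Ed = 1.63×10⁴ V.

1.63×10⁴ V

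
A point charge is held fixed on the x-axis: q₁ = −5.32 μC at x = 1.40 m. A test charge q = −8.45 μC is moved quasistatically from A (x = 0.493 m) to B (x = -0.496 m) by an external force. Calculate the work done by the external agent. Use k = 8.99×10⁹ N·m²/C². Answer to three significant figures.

-0.232 J

For quasistatic motion the external work equals the change in potential energy: W_ext = qΔV = q(V_B − V_A).
At A: distance to the source charge is 0.907 m; V_A = kq₁/r = -5.27×10⁴ V.
At B: distance to the source charge is 1.90 m; V_B = kq₁/r = -2.52×10⁴ V.
ΔV = V_B − V_A = 2.75×10⁴ V.
W_ext = qΔV = (-8.45×10⁻⁶ C)(2.75×10⁴ V) = -0.232 J.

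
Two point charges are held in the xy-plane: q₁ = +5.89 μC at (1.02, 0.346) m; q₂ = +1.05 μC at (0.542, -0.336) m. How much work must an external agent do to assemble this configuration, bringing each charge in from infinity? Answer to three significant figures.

The work to assemble the configuration equals its total potential energy, U = Σ kqᵢqⱼ/rᵢⱼ over all pairs.
Pair separations: r₁₂ = 0.833 m.
U = (0.0668) = 0.0668 J.

0.0668 J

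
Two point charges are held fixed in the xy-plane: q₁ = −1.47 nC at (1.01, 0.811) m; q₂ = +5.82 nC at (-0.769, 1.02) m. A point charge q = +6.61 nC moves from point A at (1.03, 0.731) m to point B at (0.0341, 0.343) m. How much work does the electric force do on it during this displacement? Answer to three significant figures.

The work done by the electric force is W_field = −ΔU = −q(V_B − V_A) = q(V_A − V_B).
At A: distances to the source charges are 0.0825 m, 1.82 m; V_A = Σ kqᵢ/rᵢ = -132 V.
At B: distances to the source charges are 1.08 m, 1.05 m; V_B = Σ kqᵢ/rᵢ = 37.6 V.
ΔV = V_B − V_A = 169 V.
W_field = −qΔV = −(6.61×10⁻⁹ C)(169 V) = -1.12×10⁻⁶ J.

-1.12×10⁻⁶ J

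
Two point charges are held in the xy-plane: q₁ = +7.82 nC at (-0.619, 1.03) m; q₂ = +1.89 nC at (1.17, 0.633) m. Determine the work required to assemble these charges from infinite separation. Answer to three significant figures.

The work to assemble the configuration equals its total potential energy, U = Σ kqᵢqⱼ/rᵢⱼ over all pairs.
Pair separations: r₁₂ = 1.83 m.
U = (7.25×10⁻⁸) = 7.25×10⁻⁸ J.

7.25×10⁻⁸ J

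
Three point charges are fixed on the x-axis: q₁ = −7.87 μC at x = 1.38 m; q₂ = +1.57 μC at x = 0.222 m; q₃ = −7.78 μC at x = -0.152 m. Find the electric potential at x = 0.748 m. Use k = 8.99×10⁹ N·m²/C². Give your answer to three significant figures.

The total potential is the scalar sum of each charge's contribution, V = Σ kqᵢ/rᵢ.
Distances from the field point to each charge: r₁ = 0.632 m, r₂ = 0.526 m, r₃ = 0.900 m.
V = k[(-7.87×10⁻⁶)/(0.632) + (1.57×10⁻⁶)/(0.526) + (-7.78×10⁻⁶)/(0.900)] = -1.63×10⁵ V.

-1.63×10⁵ V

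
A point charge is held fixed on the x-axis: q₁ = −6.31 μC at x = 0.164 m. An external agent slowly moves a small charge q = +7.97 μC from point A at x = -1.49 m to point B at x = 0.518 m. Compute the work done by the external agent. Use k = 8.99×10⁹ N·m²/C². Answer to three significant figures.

-1.00 J

For quasistatic motion the external work equals the change in potential energy: W_ext = qΔV = q(V_B − V_A).
At A: distance to the source charge is 1.65 m; V_A = kq₁/r = -3.43×10⁴ V.
At B: distance to the source charge is 0.354 m; V_B = kq₁/r = -1.60×10⁵ V.
ΔV = V_B − V_A = -1.26×10⁵ V.
W_ext = qΔV = (7.97×10⁻⁶ C)(-1.26×10⁵ V) = -1.00 J.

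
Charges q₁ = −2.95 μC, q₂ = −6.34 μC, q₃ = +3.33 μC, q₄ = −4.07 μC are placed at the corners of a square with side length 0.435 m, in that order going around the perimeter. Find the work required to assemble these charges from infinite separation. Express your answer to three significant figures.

The assembly work is the sum of pairwise potential energies, U = Σ_{i<j} kqᵢqⱼ/rᵢⱼ.
The four side pairs have separation 0.435 m and the two diagonal pairs 0.615 m.
Summing all 6 pair terms gives U = 0.152 J.

0.152 J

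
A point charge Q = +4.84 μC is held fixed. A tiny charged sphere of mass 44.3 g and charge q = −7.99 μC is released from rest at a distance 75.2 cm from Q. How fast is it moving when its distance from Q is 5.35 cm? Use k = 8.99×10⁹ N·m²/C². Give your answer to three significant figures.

Only the electrostatic force acts, so mechanical energy is conserved: ½mv² = U₁ − U₂ = kQq(1/r₁ − 1/r₂).
U₁ − U₂ = (8.99×10⁹ N·m²/C²)(4.84×10⁻⁶ C)(-7.99×10⁻⁶ C)(1/0.752 − 1/0.0535) = 6.04 J.
v = √(2·6.04/0.0443) = 16.5 m/s.

16.5 m/s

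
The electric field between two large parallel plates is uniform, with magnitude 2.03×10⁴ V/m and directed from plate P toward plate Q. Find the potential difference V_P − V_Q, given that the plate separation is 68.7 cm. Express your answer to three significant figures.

1.39×10⁴ V

In a uniform field, potential decreases in the direction of E: ΔV = −E·d for a displacement d parallel to E.
Going from Q to P is a displacement of 68.7 cm opposite to the field, so V_P − V_Q = +Ed = 1.39×10⁴ V.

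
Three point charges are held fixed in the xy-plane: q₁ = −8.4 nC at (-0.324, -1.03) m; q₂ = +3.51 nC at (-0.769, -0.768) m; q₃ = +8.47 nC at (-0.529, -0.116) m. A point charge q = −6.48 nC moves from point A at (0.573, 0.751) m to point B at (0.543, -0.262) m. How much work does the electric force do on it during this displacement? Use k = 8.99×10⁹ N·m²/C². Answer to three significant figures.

-2.84×10⁻⁸ J

The work done by the electric force is W_field = −ΔU = −q(V_B − V_A) = q(V_A − V_B).
At A: distances to the source charges are 1.99 m, 2.03 m, 1.40 m; V_A = Σ kqᵢ/rᵢ = 32.0 V.
At B: distances to the source charges are 1.16 m, 1.41 m, 1.08 m; V_B = Σ kqᵢ/rᵢ = 27.6 V.
ΔV = V_B − V_A = -4.38 V.
W_field = −qΔV = −(-6.48×10⁻⁹ C)(-4.38 V) = -2.84×10⁻⁸ J.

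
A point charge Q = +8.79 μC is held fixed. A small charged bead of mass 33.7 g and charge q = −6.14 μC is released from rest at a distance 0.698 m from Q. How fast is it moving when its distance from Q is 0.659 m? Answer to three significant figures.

Only the electrostatic force acts, so mechanical energy is conserved: ½mv² = U₁ − U₂ = kQq(1/r₁ − 1/r₂).
U₁ − U₂ = (8.99×10⁹ N·m²/C²)(8.79×10⁻⁶ C)(-6.14×10⁻⁶ C)(1/0.698 − 1/0.659) = 0.0411 J.
v = √(2·0.0411/0.0337) = 1.56 m/s.

1.56 m/s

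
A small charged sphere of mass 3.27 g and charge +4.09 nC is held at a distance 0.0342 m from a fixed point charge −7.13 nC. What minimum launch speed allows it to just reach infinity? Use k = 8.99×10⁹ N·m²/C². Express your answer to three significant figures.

0.0685 m/s

To just escape, total mechanical energy must reach zero at infinity: ½mv²_min + U = 0, so ½mv²_min = −U = |kQq|/r.
|U| = |kQq|/r = (8.99×10⁹ N·m²/C²)(7.13×10⁻⁹)(4.09×10⁻⁹)/(0.0342) = 7.67×10⁻⁶ J.
v_min = √(2|U|/m) = √(2·7.67×10⁻⁶/3.27×10⁻³) = 0.0685 m/s.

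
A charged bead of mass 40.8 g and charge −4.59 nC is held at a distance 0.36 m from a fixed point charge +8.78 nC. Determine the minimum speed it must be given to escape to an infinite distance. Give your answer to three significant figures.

7.02×10⁻³ m/s

To just escape, total mechanical energy must reach zero at infinity: ½mv²_min + U = 0, so ½mv²_min = −U = |kQq|/r.
|U| = |kQq|/r = (8.99×10⁹ N·m²/C²)(8.78×10⁻⁹)(4.59×10⁻⁹)/(0.360) = 1.01×10⁻⁶ J.
v_min = √(2|U|/m) = √(2·1.01×10⁻⁶/0.0408) = 7.02×10⁻³ m/s.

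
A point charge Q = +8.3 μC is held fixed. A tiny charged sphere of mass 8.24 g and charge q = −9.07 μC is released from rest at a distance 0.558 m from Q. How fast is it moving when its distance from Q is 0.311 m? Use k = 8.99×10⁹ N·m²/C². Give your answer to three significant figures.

Only the electrostatic force acts, so mechanical energy is conserved: ½mv² = U₁ − U₂ = kQq(1/r₁ − 1/r₂).
U₁ − U₂ = (8.99×10⁹ N·m²/C²)(8.30×10⁻⁶ C)(-9.07×10⁻⁶ C)(1/0.558 − 1/0.311) = 0.963 J.
v = √(2·0.963/8.24×10⁻³) = 15.3 m/s.

15.3 m/s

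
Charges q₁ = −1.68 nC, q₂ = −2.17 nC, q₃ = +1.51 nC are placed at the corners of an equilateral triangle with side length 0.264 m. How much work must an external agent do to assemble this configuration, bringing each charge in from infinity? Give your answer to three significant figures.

-7.38×10⁻⁸ J

The assembly work is the sum of pairwise potential energies, U = Σ_{i<j} kqᵢqⱼ/rᵢⱼ.
All three pair separations equal the side length, 0.264 m.
U = (1.24×10⁻⁷) + (-8.64×10⁻⁸) + (-1.12×10⁻⁷) = -7.38×10⁻⁸ J.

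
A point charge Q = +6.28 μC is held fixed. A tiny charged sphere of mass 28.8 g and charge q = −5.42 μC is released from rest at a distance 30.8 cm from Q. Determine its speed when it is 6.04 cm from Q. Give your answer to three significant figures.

16.8 m/s

Only the electrostatic force acts, so mechanical energy is conserved: ½mv² = U₁ − U₂ = kQq(1/r₁ − 1/r₂).
U₁ − U₂ = (8.99×10⁹ N·m²/C²)(6.28×10⁻⁶ C)(-5.42×10⁻⁶ C)(1/0.308 − 1/0.0604) = 4.07 J.
v = √(2·4.07/0.0288) = 16.8 m/s.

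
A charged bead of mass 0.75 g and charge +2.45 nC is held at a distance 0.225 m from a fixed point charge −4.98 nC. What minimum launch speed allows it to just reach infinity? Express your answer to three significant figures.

0.0361 m/s

To just escape, total mechanical energy must reach zero at infinity: ½mv²_min + U = 0, so ½mv²_min = −U = |kQq|/r.
|U| = |kQq|/r = (8.99×10⁹ N·m²/C²)(4.98×10⁻⁹)(2.45×10⁻⁹)/(0.225) = 4.87×10⁻⁷ J.
v_min = √(2|U|/m) = √(2·4.87×10⁻⁷/7.50×10⁻⁴) = 0.0361 m/s.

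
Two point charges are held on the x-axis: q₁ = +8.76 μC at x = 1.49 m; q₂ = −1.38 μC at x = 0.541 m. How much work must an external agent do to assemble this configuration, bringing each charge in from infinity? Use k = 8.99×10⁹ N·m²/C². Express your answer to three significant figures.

The work to assemble the configuration equals its total potential energy, U = Σ kqᵢqⱼ/rᵢⱼ over all pairs.
Pair separations: r₁₂ = 0.949 m.
U = (-0.115) = -0.115 J.

-0.115 J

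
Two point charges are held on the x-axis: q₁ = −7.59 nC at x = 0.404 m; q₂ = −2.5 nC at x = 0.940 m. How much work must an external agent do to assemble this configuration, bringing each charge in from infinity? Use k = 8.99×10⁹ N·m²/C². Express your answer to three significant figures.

3.18×10⁻⁷ J

The work to assemble the configuration equals its total potential energy, U = Σ kqᵢqⱼ/rᵢⱼ over all pairs.
Pair separations: r₁₂ = 0.536 m.
U = (3.18×10⁻⁷) = 3.18×10⁻⁷ J.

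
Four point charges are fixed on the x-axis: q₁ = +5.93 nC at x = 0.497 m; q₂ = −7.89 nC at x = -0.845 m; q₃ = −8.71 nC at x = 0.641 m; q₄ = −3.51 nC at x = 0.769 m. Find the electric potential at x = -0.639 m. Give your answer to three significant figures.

-381 V

Electric potential is a scalar, so the contributions from each charge add algebraically: V = Σ kqᵢ/rᵢ.
Distances from the field point to each charge: r₁ = 1.14 m, r₂ = 0.206 m, r₃ = 1.28 m, r₄ = 1.41 m.
V = k[(5.93×10⁻⁹)/(1.14) + (-7.89×10⁻⁹)/(0.206) + (-8.71×10⁻⁹)/(1.28) + (-3.51×10⁻⁹)/(1.41)] = -381 V.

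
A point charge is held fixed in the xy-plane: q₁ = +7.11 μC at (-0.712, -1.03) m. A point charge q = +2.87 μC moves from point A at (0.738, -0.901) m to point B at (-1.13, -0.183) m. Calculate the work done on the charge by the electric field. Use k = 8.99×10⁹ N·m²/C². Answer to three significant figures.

The work done by the electric force is W_field = −ΔU = −q(V_B − V_A) = q(V_A − V_B).
At A: distance to the source charge is 1.46 m; V_A = kq₁/r = 4.39×10⁴ V.
At B: distance to the source charge is 0.945 m; V_B = kq₁/r = 6.77×10⁴ V.
ΔV = V_B − V_A = 2.38×10⁴ V.
W_field = −qΔV = −(2.87×10⁻⁶ C)(2.38×10⁴ V) = -0.0682 J.

-0.0682 J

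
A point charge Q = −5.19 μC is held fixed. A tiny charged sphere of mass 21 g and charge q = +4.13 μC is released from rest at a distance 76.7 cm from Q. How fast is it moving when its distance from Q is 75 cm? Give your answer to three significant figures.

0.736 m/s

Only the electrostatic force acts, so mechanical energy is conserved: ½mv² = U₁ − U₂ = kQq(1/r₁ − 1/r₂).
U₁ − U₂ = (8.99×10⁹ N·m²/C²)(-5.19×10⁻⁶ C)(4.13×10⁻⁶ C)(1/0.767 − 1/0.750) = 5.69×10⁻³ J.
v = √(2·5.69×10⁻³/0.0210) = 0.736 m/s.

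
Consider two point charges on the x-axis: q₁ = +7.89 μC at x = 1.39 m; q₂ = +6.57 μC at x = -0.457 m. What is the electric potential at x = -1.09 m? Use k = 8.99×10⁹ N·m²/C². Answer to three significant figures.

1.22×10⁵ V

The total potential is the scalar sum of each charge's contribution, V = Σ kqᵢ/rᵢ.
Distances from the field point to each charge: r₁ = 2.48 m, r₂ = 0.633 m.
V = k[(7.89×10⁻⁶)/(2.48) + (6.57×10⁻⁶)/(0.633)] = 1.22×10⁵ V.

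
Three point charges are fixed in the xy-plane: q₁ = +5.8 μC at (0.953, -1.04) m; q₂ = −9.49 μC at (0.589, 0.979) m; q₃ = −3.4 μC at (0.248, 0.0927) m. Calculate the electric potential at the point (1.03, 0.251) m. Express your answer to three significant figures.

The total potential is the scalar sum of each charge's contribution, V = Σ kqᵢ/rᵢ.
Distances from the field point to each charge: r₁ = 1.29 m, r₂ = 0.851 m, r₃ = 0.798 m.
V = k[(5.80×10⁻⁶)/(1.29) + (-9.49×10⁻⁶)/(0.851) + (-3.40×10⁻⁶)/(0.798)] = -9.82×10⁴ V.

-9.82×10⁴ V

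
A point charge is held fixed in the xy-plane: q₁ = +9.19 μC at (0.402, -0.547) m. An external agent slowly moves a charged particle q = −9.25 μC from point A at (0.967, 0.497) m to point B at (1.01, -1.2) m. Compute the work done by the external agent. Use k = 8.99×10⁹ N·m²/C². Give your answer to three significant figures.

-0.213 J

For quasistatic motion the external work equals the change in potential energy: W_ext = qΔV = q(V_B − V_A).
At A: distance to the source charge is 1.19 m; V_A = kq₁/r = 6.96×10⁴ V.
At B: distance to the source charge is 0.892 m; V_B = kq₁/r = 9.26×10⁴ V.
ΔV = V_B − V_A = 2.30×10⁴ V.
W_ext = qΔV = (-9.25×10⁻⁶ C)(2.30×10⁴ V) = -0.213 J.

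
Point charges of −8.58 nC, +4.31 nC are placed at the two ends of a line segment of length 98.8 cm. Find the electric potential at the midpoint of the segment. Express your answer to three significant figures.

-77.7 V

Electric potential is a scalar, so the contributions from each charge add algebraically: V = Σ kqᵢ/rᵢ.
Each charge is 0.494 m from the midpoint.
V = k[(-8.58×10⁻⁹)/(0.494) + (4.31×10⁻⁹)/(0.494)] = -77.7 V.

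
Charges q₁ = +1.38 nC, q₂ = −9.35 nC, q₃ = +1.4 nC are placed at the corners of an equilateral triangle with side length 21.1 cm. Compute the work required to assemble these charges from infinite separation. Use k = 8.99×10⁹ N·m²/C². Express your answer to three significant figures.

The work to assemble the configuration equals its total potential energy, U = Σ kqᵢqⱼ/rᵢⱼ over all pairs.
All three pair separations equal the side length, 0.211 m.
U = (-5.50×10⁻⁷) + (8.23×10⁻⁸) + (-5.58×10⁻⁷) = -1.03×10⁻⁶ J.

-1.03×10⁻⁶ J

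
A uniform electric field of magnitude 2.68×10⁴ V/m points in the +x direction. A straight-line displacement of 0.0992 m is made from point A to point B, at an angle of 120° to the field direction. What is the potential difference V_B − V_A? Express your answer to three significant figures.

1330 V

Only the component of displacement along E changes the potential: ΔV = −E·d·cosθ.
ΔV = −(2.68×10⁴ V/m)(0.0992 m)cos120° = 1330 V.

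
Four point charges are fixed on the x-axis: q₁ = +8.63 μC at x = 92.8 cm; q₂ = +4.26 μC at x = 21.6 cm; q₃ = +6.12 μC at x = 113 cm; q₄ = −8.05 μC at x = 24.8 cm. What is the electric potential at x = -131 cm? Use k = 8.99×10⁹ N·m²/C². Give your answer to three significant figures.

3.59×10⁴ V

The total potential is the scalar sum of each charge's contribution, V = Σ kqᵢ/rᵢ.
Distances from the field point to each charge: r₁ = 2.24 m, r₂ = 1.53 m, r₃ = 2.44 m, r₄ = 1.56 m.
V = k[(8.63×10⁻⁶)/(2.24) + (4.26×10⁻⁶)/(1.53) + (6.12×10⁻⁶)/(2.44) + (-8.05×10⁻⁶)/(1.56)] = 3.59×10⁴ V.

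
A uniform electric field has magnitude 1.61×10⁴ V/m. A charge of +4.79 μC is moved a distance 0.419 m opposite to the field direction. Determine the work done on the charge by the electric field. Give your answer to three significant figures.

-0.0323 J

The potential change for a displacement 0.419 m opposite to the field direction is ΔV = +Ed = 6750 V.
W_field = −qΔV = -0.0323 J.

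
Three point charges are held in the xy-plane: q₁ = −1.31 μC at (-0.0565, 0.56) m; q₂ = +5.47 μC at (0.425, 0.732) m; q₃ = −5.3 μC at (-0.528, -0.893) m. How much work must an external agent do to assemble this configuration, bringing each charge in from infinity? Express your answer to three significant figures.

-0.223 J

The work to assemble the configuration equals its total potential energy, U = Σ kqᵢqⱼ/rᵢⱼ over all pairs.
Pair separations: r₁₂ = 0.511 m, r₁₃ = 1.53 m, r₂₃ = 1.88 m.
U = (-0.126) + (0.0409) + (-0.138) = -0.223 J.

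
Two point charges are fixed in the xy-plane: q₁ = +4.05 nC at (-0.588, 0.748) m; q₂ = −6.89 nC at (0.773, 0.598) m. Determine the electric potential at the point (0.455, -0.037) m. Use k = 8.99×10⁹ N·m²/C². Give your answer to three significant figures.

The total potential is the scalar sum of each charge's contribution, V = Σ kqᵢ/rᵢ.
Distances from the field point to each charge: r₁ = 1.31 m, r₂ = 0.710 m.
V = k[(4.05×10⁻⁹)/(1.31) + (-6.89×10⁻⁹)/(0.710)] = -59.3 V.

-59.3 V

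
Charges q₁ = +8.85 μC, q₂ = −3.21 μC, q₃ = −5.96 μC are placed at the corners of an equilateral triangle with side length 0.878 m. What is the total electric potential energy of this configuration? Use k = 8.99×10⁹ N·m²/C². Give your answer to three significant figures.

The work to assemble the configuration equals its total potential energy, U = Σ kqᵢqⱼ/rᵢⱼ over all pairs.
All three pair separations equal the side length, 0.878 m.
U = (-0.291) + (-0.540) + (0.196) = -0.635 J.

-0.635 J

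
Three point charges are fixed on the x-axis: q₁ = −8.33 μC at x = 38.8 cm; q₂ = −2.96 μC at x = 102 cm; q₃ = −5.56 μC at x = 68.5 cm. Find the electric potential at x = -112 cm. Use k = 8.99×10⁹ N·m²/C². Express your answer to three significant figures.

Electric potential is a scalar, so the contributions from each charge add algebraically: V = Σ kqᵢ/rᵢ.
Distances from the field point to each charge: r₁ = 1.51 m, r₂ = 2.14 m, r₃ = 1.81 m.
V = k[(-8.33×10⁻⁶)/(1.51) + (-2.96×10⁻⁶)/(2.14) + (-5.56×10⁻⁶)/(1.81)] = -8.98×10⁴ V.

-8.98×10⁴ V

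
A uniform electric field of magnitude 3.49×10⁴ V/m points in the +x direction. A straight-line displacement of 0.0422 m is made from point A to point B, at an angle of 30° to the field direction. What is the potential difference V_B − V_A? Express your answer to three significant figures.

Only the component of displacement along E changes the potential: ΔV = −E·d·cosθ.
ΔV = −(3.49×10⁴ V/m)(0.0422 m)cos30° = -1280 V.

-1280 V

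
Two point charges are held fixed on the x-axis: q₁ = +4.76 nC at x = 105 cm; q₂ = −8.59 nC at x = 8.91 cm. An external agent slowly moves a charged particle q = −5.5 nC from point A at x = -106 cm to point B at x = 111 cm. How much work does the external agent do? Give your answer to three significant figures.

For quasistatic motion the external work equals the change in potential energy: W_ext = qΔV = q(V_B − V_A).
At A: distances to the source charges are 2.11 m, 1.15 m; V_A = Σ kqᵢ/rᵢ = -46.9 V.
At B: distances to the source charges are 0.0600 m, 1.02 m; V_B = Σ kqᵢ/rᵢ = 638 V.
ΔV = V_B − V_A = 684 V.
W_ext = qΔV = (-5.50×10⁻⁹ C)(684 V) = -3.76×10⁻⁶ J.

-3.76×10⁻⁶ J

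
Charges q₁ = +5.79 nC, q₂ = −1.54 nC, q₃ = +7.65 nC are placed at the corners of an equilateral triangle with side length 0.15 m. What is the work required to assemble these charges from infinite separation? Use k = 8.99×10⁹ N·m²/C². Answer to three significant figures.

1.41×10⁻⁶ J

The assembly work is the sum of pairwise potential energies, U = Σ_{i<j} kqᵢqⱼ/rᵢⱼ.
All three pair separations equal the side length, 0.150 m.
U = (-5.34×10⁻⁷) + (2.65×10⁻⁶) + (-7.06×10⁻⁷) = 1.41×10⁻⁶ J.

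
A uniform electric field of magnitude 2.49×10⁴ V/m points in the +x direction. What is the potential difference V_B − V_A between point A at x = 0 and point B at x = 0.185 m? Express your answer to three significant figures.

In a uniform field, potential decreases in the direction of E: V_B − V_A = −E·Δx.
V_B − V_A = −(2.49×10⁴ V/m)(0.185 m) = -4610 V.

-4610 V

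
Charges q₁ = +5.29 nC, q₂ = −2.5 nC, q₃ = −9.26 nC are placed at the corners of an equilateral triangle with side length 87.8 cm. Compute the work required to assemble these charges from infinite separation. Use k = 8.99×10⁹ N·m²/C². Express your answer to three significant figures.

The work to assemble the configuration equals its total potential energy, U = Σ kqᵢqⱼ/rᵢⱼ over all pairs.
All three pair separations equal the side length, 0.878 m.
U = (-1.35×10⁻⁷) + (-5.02×10⁻⁷) + (2.37×10⁻⁷) = -4.00×10⁻⁷ J.

-4.00×10⁻⁷ J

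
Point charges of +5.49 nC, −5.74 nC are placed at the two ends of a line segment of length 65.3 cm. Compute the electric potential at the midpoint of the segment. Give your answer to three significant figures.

The total potential is the scalar sum of each charge's contribution, V = Σ kqᵢ/rᵢ.
Each charge is 0.327 m from the midpoint.
V = k[(5.49×10⁻⁹)/(0.327) + (-5.74×10⁻⁹)/(0.327)] = -6.88 V.

-6.88 V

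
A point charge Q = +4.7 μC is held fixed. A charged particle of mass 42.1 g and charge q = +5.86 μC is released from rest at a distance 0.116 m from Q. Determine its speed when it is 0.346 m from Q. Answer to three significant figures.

Only the electrostatic force acts, so mechanical energy is conserved: ½mv² = U₁ − U₂ = kQq(1/r₁ − 1/r₂).
U₁ − U₂ = (8.99×10⁹ N·m²/C²)(4.70×10⁻⁶ C)(5.86×10⁻⁶ C)(1/0.116 − 1/0.346) = 1.42 J.
v = √(2·1.42/0.0421) = 8.21 m/s.

8.21 m/s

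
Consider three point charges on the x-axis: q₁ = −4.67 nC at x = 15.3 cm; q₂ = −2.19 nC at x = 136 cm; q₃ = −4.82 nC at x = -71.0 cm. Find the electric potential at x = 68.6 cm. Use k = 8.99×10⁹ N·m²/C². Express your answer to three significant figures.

Electric potential is a scalar, so the contributions from each charge add algebraically: V = Σ kqᵢ/rᵢ.
Distances from the field point to each charge: r₁ = 0.533 m, r₂ = 0.674 m, r₃ = 1.40 m.
V = k[(-4.67×10⁻⁹)/(0.533) + (-2.19×10⁻⁹)/(0.674) + (-4.82×10⁻⁹)/(1.40)] = -139 V.

-139 V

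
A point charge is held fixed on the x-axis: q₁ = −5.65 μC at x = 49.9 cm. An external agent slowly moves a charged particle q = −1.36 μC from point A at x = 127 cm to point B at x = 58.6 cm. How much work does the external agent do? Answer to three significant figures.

For quasistatic motion the external work equals the change in potential energy: W_ext = qΔV = q(V_B − V_A).
At A: distance to the source charge is 0.771 m; V_A = kq₁/r = -6.59×10⁴ V.
At B: distance to the source charge is 0.0870 m; V_B = kq₁/r = -5.84×10⁵ V.
ΔV = V_B − V_A = -5.18×10⁵ V.
W_ext = qΔV = (-1.36×10⁻⁶ C)(-5.18×10⁵ V) = 0.704 J.

0.704 J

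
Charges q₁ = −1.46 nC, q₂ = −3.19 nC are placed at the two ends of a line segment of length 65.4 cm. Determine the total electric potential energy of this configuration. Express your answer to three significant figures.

6.40×10⁻⁸ J

The work to assemble the configuration equals its total potential energy, U = Σ kqᵢqⱼ/rᵢⱼ over all pairs.
The separation is r = 0.654 m.
U = (6.40×10⁻⁸) = 6.40×10⁻⁸ J.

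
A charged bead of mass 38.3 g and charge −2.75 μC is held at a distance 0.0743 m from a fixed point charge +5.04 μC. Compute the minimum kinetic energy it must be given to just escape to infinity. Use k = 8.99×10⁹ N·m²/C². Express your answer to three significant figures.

To just escape, total mechanical energy must reach zero at infinity: ½mv²_min + U = 0, so ½mv²_min = −U = |kQq|/r.
|U| = |kQq|/r = (8.99×10⁹ N·m²/C²)(5.04×10⁻⁶)(2.75×10⁻⁶)/(0.0743) = 1.68 J.

1.68 J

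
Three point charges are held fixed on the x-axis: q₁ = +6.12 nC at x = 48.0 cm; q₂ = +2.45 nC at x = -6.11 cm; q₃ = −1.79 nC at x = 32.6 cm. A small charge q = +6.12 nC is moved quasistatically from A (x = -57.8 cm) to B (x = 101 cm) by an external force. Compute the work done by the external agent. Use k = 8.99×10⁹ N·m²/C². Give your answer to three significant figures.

1.47×10⁻⁷ J

For quasistatic motion the external work equals the change in potential energy: W_ext = qΔV = q(V_B − V_A).
At A: distances to the source charges are 1.06 m, 0.517 m, 0.904 m; V_A = Σ kqᵢ/rᵢ = 76.8 V.
At B: distances to the source charges are 0.530 m, 1.07 m, 0.684 m; V_B = Σ kqᵢ/rᵢ = 101 V.
ΔV = V_B − V_A = 24.0 V.
W_ext = qΔV = (6.12×10⁻⁹ C)(24.0 V) = 1.47×10⁻⁷ J.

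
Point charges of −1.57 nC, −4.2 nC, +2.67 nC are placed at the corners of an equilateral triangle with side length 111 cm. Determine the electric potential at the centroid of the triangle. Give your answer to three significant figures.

-43.5 V

The total potential is the scalar sum of each charge's contribution, V = Σ kqᵢ/rᵢ.
The distance from each vertex to the centroid is a/√3 = 0.641 m.
V = k[(-1.57×10⁻⁹)/(0.641) + (-4.20×10⁻⁹)/(0.641) + (2.67×10⁻⁹)/(0.641)] = -43.5 V.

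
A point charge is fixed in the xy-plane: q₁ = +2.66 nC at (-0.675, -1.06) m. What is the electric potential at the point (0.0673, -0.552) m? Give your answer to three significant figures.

Electric potential is a scalar, so the contributions from each charge add algebraically: V = Σ kqᵢ/rᵢ.
Distances from the field point to each charge: r₁ = 0.899 m.
V = k[(2.66×10⁻⁹)/(0.899)] = 26.6 V.

26.6 V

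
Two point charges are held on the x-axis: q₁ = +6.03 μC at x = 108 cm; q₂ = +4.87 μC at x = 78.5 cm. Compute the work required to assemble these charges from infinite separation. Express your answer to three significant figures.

0.895 J

The assembly work is the sum of pairwise potential energies, U = Σ_{i<j} kqᵢqⱼ/rᵢⱼ.
Pair separations: r₁₂ = 0.295 m.
U = (0.895) = 0.895 J.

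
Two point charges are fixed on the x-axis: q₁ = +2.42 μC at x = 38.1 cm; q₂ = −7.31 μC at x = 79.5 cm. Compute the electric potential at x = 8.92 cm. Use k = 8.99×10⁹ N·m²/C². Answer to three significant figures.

-1.86×10⁴ V

Electric potential is a scalar, so the contributions from each charge add algebraically: V = Σ kqᵢ/rᵢ.
Distances from the field point to each charge: r₁ = 0.292 m, r₂ = 0.706 m.
V = k[(2.42×10⁻⁶)/(0.292) + (-7.31×10⁻⁶)/(0.706)] = -1.86×10⁴ V.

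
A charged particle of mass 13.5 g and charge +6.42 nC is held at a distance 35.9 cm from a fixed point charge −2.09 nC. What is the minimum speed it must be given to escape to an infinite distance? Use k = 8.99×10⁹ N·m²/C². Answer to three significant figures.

7.06×10⁻³ m/s

To just escape, total mechanical energy must reach zero at infinity: ½mv²_min + U = 0, so ½mv²_min = −U = |kQq|/r.
|U| = |kQq|/r = (8.99×10⁹ N·m²/C²)(2.09×10⁻⁹)(6.42×10⁻⁹)/(0.359) = 3.36×10⁻⁷ J.
v_min = √(2|U|/m) = √(2·3.36×10⁻⁷/0.0135) = 7.06×10⁻³ m/s.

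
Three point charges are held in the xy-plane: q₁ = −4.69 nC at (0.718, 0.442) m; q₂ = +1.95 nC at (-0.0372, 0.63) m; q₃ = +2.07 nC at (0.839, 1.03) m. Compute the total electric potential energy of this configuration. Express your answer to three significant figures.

-2.13×10⁻⁷ J

The work to assemble the configuration equals its total potential energy, U = Σ kqᵢqⱼ/rᵢⱼ over all pairs.
Pair separations: r₁₂ = 0.778 m, r₁₃ = 0.600 m, r₂₃ = 0.963 m.
U = (-1.06×10⁻⁷) + (-1.45×10⁻⁷) + (3.77×10⁻⁸) = -2.13×10⁻⁷ J.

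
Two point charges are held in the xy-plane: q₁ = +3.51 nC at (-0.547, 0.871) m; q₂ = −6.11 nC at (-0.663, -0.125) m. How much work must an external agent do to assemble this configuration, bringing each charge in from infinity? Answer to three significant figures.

-1.92×10⁻⁷ J

The work to assemble the configuration equals its total potential energy, U = Σ kqᵢqⱼ/rᵢⱼ over all pairs.
Pair separations: r₁₂ = 1.00 m.
U = (-1.92×10⁻⁷) = -1.92×10⁻⁷ J.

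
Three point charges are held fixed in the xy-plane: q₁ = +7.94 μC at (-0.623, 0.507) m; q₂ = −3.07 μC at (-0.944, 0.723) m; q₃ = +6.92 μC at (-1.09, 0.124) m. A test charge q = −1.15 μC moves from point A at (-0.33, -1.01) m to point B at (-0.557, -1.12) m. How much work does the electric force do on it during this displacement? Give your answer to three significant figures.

The work done by the electric force is W_field = −ΔU = −q(V_B − V_A) = q(V_A − V_B).
At A: distances to the source charges are 1.55 m, 1.84 m, 1.37 m; V_A = Σ kqᵢ/rᵢ = 7.68×10⁴ V.
At B: distances to the source charges are 1.63 m, 1.88 m, 1.35 m; V_B = Σ kqᵢ/rᵢ = 7.51×10⁴ V.
ΔV = V_B − V_A = -1610 V.
W_field = −qΔV = −(-1.15×10⁻⁶ C)(-1610 V) = -1.85×10⁻³ J.

-1.85×10⁻³ J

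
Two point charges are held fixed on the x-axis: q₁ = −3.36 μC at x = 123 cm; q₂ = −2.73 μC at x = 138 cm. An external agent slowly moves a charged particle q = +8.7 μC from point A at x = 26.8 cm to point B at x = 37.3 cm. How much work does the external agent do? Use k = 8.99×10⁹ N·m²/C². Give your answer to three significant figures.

For quasistatic motion the external work equals the change in potential energy: W_ext = qΔV = q(V_B − V_A).
At A: distances to the source charges are 0.962 m, 1.11 m; V_A = Σ kqᵢ/rᵢ = -5.35×10⁴ V.
At B: distances to the source charges are 0.857 m, 1.01 m; V_B = Σ kqᵢ/rᵢ = -5.96×10⁴ V.
ΔV = V_B − V_A = -6150 V.
W_ext = qΔV = (8.70×10⁻⁶ C)(-6150 V) = -0.0535 J.

-0.0535 J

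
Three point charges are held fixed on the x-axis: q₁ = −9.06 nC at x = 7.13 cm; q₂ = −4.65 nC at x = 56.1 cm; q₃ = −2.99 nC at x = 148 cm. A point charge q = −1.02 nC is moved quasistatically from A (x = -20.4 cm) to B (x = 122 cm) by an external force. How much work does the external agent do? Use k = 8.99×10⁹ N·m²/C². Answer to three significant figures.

-1.31×10⁻⁷ J

For quasistatic motion the external work equals the change in potential energy: W_ext = qΔV = q(V_B − V_A).
At A: distances to the source charges are 0.275 m, 0.765 m, 1.68 m; V_A = Σ kqᵢ/rᵢ = -366 V.
At B: distances to the source charges are 1.15 m, 0.659 m, 0.260 m; V_B = Σ kqᵢ/rᵢ = -238 V.
ΔV = V_B − V_A = 129 V.
W_ext = qΔV = (-1.02×10⁻⁹ C)(129 V) = -1.31×10⁻⁷ J.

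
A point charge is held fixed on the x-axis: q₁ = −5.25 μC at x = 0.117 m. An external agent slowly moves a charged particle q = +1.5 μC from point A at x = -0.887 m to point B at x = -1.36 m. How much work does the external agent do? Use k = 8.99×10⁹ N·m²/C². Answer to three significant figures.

0.0226 J

For quasistatic motion the external work equals the change in potential energy: W_ext = qΔV = q(V_B − V_A).
At A: distance to the source charge is 1.00 m; V_A = kq₁/r = -4.70×10⁴ V.
At B: distance to the source charge is 1.48 m; V_B = kq₁/r = -3.20×10⁴ V.
ΔV = V_B − V_A = 1.51×10⁴ V.
W_ext = qΔV = (1.50×10⁻⁶ C)(1.51×10⁴ V) = 0.0226 J.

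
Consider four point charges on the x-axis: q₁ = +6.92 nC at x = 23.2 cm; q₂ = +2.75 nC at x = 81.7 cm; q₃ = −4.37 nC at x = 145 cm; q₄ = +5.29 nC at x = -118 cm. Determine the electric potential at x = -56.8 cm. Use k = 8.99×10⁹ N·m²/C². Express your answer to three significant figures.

154 V

The total potential is the scalar sum of each charge's contribution, V = Σ kqᵢ/rᵢ.
Distances from the field point to each charge: r₁ = 0.800 m, r₂ = 1.39 m, r₃ = 2.02 m, r₄ = 0.612 m.
V = k[(6.92×10⁻⁹)/(0.800) + (2.75×10⁻⁹)/(1.39) + (-4.37×10⁻⁹)/(2.02) + (5.29×10⁻⁹)/(0.612)] = 154 V.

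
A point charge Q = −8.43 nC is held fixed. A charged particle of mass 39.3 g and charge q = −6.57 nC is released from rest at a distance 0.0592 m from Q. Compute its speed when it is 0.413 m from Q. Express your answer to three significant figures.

Only the electrostatic force acts, so mechanical energy is conserved: ½mv² = U₁ − U₂ = kQq(1/r₁ − 1/r₂).
U₁ − U₂ = (8.99×10⁹ N·m²/C²)(-8.43×10⁻⁹ C)(-6.57×10⁻⁹ C)(1/0.0592 − 1/0.413) = 7.21×10⁻⁶ J.
v = √(2·7.21×10⁻⁶/0.0393) = 0.0191 m/s.

0.0191 m/s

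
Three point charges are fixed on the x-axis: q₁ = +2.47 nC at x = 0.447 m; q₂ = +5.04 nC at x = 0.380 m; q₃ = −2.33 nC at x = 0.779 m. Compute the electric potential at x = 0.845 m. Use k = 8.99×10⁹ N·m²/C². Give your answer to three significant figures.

-164 V

Electric potential is a scalar, so the contributions from each charge add algebraically: V = Σ kqᵢ/rᵢ.
Distances from the field point to each charge: r₁ = 0.398 m, r₂ = 0.465 m, r₃ = 0.0660 m.
V = k[(2.47×10⁻⁹)/(0.398) + (5.04×10⁻⁹)/(0.465) + (-2.33×10⁻⁹)/(0.0660)] = -164 V.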